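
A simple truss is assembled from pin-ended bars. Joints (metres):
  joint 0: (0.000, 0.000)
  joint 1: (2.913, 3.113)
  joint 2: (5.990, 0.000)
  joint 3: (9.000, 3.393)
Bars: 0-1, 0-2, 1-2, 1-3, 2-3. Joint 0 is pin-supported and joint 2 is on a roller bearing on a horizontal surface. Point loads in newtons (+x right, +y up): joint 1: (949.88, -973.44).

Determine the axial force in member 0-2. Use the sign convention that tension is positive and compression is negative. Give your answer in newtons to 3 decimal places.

N=4 nodes, M=5 members, R=3 reactions → 2N=8, M+R=8
member 0 (0-1): L=4.2634, (cx,cy)=(0.6833,0.7302)
member 1 (0-2): L=5.9900, (cx,cy)=(1.0000,0.0000)
member 2 (1-2): L=4.3771, (cx,cy)=(0.7030,-0.7112)
member 3 (1-3): L=6.0934, (cx,cy)=(0.9989,0.0460)
member 4 (2-3): L=4.5357, (cx,cy)=(0.6636,0.7481)
solve A·x = −loads:
  F[0-1] = -8.7565 N (compression)
  F[0-2] = +955.8630 N (tension)
  F[1-2] = -1359.7251 N (compression)
  F[1-3] = +0.0000 N (tension)
  F[2-3] = -0.0000 N (compression)
  Rx@0 = -949.8800 N
  Ry@0 = +6.3937 N
  Ry@2 = +967.0463 N

955.863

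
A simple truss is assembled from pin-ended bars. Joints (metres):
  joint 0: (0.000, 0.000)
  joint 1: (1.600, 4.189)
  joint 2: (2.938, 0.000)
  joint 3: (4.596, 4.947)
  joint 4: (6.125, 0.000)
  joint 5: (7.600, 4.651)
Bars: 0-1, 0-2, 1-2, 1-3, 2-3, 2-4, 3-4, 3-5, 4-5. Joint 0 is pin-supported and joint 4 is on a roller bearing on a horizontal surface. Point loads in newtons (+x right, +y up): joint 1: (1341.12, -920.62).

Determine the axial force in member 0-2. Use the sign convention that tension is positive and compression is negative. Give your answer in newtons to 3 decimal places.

1250.565

N=6 nodes, M=9 members, R=3 reactions → 2N=12, M+R=12
member 0 (0-1): L=4.4842, (cx,cy)=(0.3568,0.9342)
member 1 (0-2): L=2.9380, (cx,cy)=(1.0000,0.0000)
member 2 (1-2): L=4.3975, (cx,cy)=(0.3043,-0.9526)
member 3 (1-3): L=3.0904, (cx,cy)=(0.9695,0.2453)
member 4 (2-3): L=5.2174, (cx,cy)=(0.3178,0.9482)
member 5 (2-4): L=3.1870, (cx,cy)=(1.0000,0.0000)
member 6 (3-4): L=5.1779, (cx,cy)=(0.2953,-0.9554)
member 7 (3-5): L=3.0185, (cx,cy)=(0.9952,-0.0981)
member 8 (4-5): L=4.8793, (cx,cy)=(0.3023,0.9532)
solve A·x = −loads:
  F[0-1] = +253.7905 N (tension)
  F[0-2] = +1250.5647 N (tension)
  F[1-2] = -1431.7688 N (compression)
  F[1-3] = -840.6065 N (compression)
  F[2-3] = +1438.4480 N (tension)
  F[2-4] = +357.8191 N (tension)
  F[3-4] = -1211.7407 N (compression)
  F[3-5] = +0.0000 N (tension)
  F[4-5] = -0.0000 N (compression)
  Rx@0 = -1341.1200 N
  Ry@0 = -237.0851 N
  Ry@4 = +1157.7051 N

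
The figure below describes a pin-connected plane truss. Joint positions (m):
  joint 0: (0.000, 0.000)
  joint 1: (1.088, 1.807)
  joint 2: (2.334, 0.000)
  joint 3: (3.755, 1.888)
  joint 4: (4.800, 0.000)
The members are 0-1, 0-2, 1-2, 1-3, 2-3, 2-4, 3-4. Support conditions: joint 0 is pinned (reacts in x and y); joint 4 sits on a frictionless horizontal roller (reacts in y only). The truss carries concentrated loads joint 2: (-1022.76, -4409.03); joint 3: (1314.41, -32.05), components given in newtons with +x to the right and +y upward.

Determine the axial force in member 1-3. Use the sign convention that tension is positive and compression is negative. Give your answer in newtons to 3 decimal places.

N=5 nodes, M=7 members, R=3 reactions → 2N=10, M+R=10
member 0 (0-1): L=2.1093, (cx,cy)=(0.5158,0.8567)
member 1 (0-2): L=2.3340, (cx,cy)=(1.0000,0.0000)
member 2 (1-2): L=2.1949, (cx,cy)=(0.5677,-0.8233)
member 3 (1-3): L=2.6682, (cx,cy)=(0.9995,0.0304)
member 4 (2-3): L=2.3630, (cx,cy)=(0.6014,0.7990)
member 5 (2-4): L=2.4660, (cx,cy)=(1.0000,0.0000)
member 6 (3-4): L=2.1579, (cx,cy)=(0.4843,-0.8749)
solve A·x = −loads:
  F[0-1] = -2048.7001 N (compression)
  F[0-2] = +1348.4102 N (tension)
  F[1-2] = +2050.0003 N (tension)
  F[1-3] = -2221.5058 N (compression)
  F[2-3] = +3406.0206 N (tension)
  F[2-4] = +1486.6700 N (tension)
  F[3-4] = -3069.9500 N (compression)
  Rx@0 = -291.6500 N
  Ry@0 = +1755.1154 N
  Ry@4 = +2685.9646 N

-2221.506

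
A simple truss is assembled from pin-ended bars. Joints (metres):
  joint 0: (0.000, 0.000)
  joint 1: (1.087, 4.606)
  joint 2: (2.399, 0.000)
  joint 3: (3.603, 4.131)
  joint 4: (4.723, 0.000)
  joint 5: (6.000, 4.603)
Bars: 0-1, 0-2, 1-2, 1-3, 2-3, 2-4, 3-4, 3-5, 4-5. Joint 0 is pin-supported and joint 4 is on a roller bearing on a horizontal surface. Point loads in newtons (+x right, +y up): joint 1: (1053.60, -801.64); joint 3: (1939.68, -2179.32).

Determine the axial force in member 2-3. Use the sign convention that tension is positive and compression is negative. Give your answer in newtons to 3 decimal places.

2491.878

N=6 nodes, M=9 members, R=3 reactions → 2N=12, M+R=12
member 0 (0-1): L=4.7325, (cx,cy)=(0.2297,0.9733)
member 1 (0-2): L=2.3990, (cx,cy)=(1.0000,0.0000)
member 2 (1-2): L=4.7892, (cx,cy)=(0.2739,-0.9617)
member 3 (1-3): L=2.5604, (cx,cy)=(0.9826,-0.1855)
member 4 (2-3): L=4.3029, (cx,cy)=(0.2798,0.9601)
member 5 (2-4): L=2.3240, (cx,cy)=(1.0000,0.0000)
member 6 (3-4): L=4.2801, (cx,cy)=(0.2617,-0.9652)
member 7 (3-5): L=2.4430, (cx,cy)=(0.9812,0.1932)
member 8 (4-5): L=4.7769, (cx,cy)=(0.2673,0.9636)
solve A·x = −loads:
  F[0-1] = +1633.7920 N (tension)
  F[0-2] = +2618.0191 N (tension)
  F[1-2] = -2487.4999 N (compression)
  F[1-3] = +3.1636 N (tension)
  F[2-3] = +2491.8777 N (tension)
  F[2-4] = +1239.3126 N (tension)
  F[3-4] = -4736.0948 N (compression)
  F[3-5] = -0.0000 N (tension)
  F[4-5] = -0.0000 N (tension)
  Rx@0 = -2993.2800 N
  Ry@0 = -1590.1118 N
  Ry@4 = +4571.0718 N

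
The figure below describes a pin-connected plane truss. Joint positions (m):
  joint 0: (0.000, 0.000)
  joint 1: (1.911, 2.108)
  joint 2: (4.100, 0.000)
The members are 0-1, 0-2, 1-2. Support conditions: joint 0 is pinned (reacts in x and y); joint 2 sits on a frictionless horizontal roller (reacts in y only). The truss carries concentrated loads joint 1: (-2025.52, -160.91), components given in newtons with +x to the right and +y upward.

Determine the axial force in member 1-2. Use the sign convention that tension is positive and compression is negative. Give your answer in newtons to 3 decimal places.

N=3 nodes, M=3 members, R=3 reactions → 2N=6, M+R=6
member 0 (0-1): L=2.8453, (cx,cy)=(0.6716,0.7409)
member 1 (0-2): L=4.1000, (cx,cy)=(1.0000,0.0000)
member 2 (1-2): L=3.0390, (cx,cy)=(0.7203,-0.6937)
solve A·x = −loads:
  F[0-1] = -1521.6061 N (compression)
  F[0-2] = -1003.5484 N (compression)
  F[1-2] = +1393.2212 N (tension)
  Rx@0 = +2025.5200 N
  Ry@0 = +1127.3239 N
  Ry@2 = -966.4139 N

1393.221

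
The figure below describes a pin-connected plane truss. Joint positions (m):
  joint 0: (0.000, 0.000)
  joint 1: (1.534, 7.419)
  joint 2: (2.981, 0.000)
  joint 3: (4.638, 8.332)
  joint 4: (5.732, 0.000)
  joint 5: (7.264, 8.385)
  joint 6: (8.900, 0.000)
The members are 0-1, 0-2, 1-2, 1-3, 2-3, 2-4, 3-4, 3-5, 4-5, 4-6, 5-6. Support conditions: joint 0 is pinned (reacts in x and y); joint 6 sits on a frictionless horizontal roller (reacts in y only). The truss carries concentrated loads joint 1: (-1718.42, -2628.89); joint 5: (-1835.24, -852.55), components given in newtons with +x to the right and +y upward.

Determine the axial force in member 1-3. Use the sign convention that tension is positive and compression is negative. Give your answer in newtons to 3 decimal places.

23.299

N=7 nodes, M=11 members, R=3 reactions → 2N=14, M+R=14
member 0 (0-1): L=7.5759, (cx,cy)=(0.2025,0.9793)
member 1 (0-2): L=2.9810, (cx,cy)=(1.0000,0.0000)
member 2 (1-2): L=7.5588, (cx,cy)=(0.1914,-0.9815)
member 3 (1-3): L=3.2355, (cx,cy)=(0.9594,0.2822)
member 4 (2-3): L=8.4952, (cx,cy)=(0.1951,0.9808)
member 5 (2-4): L=2.7510, (cx,cy)=(1.0000,0.0000)
member 6 (3-4): L=8.4035, (cx,cy)=(0.1302,-0.9915)
member 7 (3-5): L=2.6265, (cx,cy)=(0.9998,0.0202)
member 8 (4-5): L=8.5238, (cx,cy)=(0.1797,0.9837)
member 9 (4-6): L=3.1680, (cx,cy)=(1.0000,0.0000)
member 10 (5-6): L=8.5431, (cx,cy)=(0.1915,-0.9815)
solve A·x = −loads:
  F[0-1] = -5610.2140 N (compression)
  F[0-2] = -2417.6849 N (compression)
  F[1-2] = +2925.7972 N (tension)
  F[1-3] = +23.2986 N (tension)
  F[2-3] = -2927.9238 N (compression)
  F[2-4] = -1286.4942 N (compression)
  F[3-4] = +2870.9257 N (tension)
  F[3-5] = -922.6812 N (compression)
  F[4-5] = -2893.6146 N (compression)
  F[4-6] = -392.6717 N (compression)
  F[5-6] = +2050.5117 N (tension)
  Rx@0 = +3553.6600 N
  Ry@0 = +5494.0024 N
  Ry@6 = -2012.5624 N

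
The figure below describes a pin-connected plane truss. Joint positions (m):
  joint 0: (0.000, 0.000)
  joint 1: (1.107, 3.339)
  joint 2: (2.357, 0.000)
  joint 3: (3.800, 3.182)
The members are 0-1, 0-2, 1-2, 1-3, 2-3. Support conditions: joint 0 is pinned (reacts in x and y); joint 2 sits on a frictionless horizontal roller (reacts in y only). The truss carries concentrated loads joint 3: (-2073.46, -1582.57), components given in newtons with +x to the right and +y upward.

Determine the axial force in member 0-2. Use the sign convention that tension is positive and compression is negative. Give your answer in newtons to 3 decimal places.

-1466.637

N=4 nodes, M=5 members, R=3 reactions → 2N=8, M+R=8
member 0 (0-1): L=3.5177, (cx,cy)=(0.3147,0.9492)
member 1 (0-2): L=2.3570, (cx,cy)=(1.0000,0.0000)
member 2 (1-2): L=3.5653, (cx,cy)=(0.3506,-0.9365)
member 3 (1-3): L=2.6976, (cx,cy)=(0.9983,-0.0582)
member 4 (2-3): L=3.4939, (cx,cy)=(0.4130,0.9107)
solve A·x = −loads:
  F[0-1] = -1928.3057 N (compression)
  F[0-2] = -1466.6371 N (compression)
  F[1-2] = +2036.6152 N (tension)
  F[1-3] = -1323.1047 N (compression)
  F[2-3] = -1822.2497 N (compression)
  Rx@0 = +2073.4600 N
  Ry@0 = +1830.3357 N
  Ry@2 = -247.7657 N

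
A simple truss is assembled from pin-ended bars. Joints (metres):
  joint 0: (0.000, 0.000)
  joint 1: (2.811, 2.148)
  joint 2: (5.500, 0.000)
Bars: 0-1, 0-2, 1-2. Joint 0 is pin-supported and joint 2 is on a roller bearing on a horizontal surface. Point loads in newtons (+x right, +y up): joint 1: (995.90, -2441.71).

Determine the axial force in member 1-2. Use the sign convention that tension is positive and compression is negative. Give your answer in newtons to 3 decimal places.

N=3 nodes, M=3 members, R=3 reactions → 2N=6, M+R=6
member 0 (0-1): L=3.5377, (cx,cy)=(0.7946,0.6072)
member 1 (0-2): L=5.5000, (cx,cy)=(1.0000,0.0000)
member 2 (1-2): L=3.4416, (cx,cy)=(0.7813,-0.6241)
solve A·x = −loads:
  F[0-1] = -1325.5501 N (compression)
  F[0-2] = +2049.1482 N (tension)
  F[1-2] = -2622.6674 N (compression)
  Rx@0 = -995.9000 N
  Ry@0 = +804.8300 N
  Ry@2 = +1636.8800 N

-2622.667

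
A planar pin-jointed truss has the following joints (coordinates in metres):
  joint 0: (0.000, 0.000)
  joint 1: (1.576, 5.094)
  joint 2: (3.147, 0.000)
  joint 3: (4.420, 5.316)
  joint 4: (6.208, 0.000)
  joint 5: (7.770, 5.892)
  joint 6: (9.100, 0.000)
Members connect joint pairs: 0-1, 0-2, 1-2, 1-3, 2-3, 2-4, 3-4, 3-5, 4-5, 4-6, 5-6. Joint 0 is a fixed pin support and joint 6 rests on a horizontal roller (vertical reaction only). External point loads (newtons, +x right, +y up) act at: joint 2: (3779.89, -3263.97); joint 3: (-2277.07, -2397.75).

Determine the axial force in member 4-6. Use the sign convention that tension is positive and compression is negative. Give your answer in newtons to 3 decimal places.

N=7 nodes, M=11 members, R=3 reactions → 2N=14, M+R=14
member 0 (0-1): L=5.3322, (cx,cy)=(0.2956,0.9553)
member 1 (0-2): L=3.1470, (cx,cy)=(1.0000,0.0000)
member 2 (1-2): L=5.3307, (cx,cy)=(0.2947,-0.9556)
member 3 (1-3): L=2.8527, (cx,cy)=(0.9970,0.0778)
member 4 (2-3): L=5.4663, (cx,cy)=(0.2329,0.9725)
member 5 (2-4): L=3.0610, (cx,cy)=(1.0000,0.0000)
member 6 (3-4): L=5.6086, (cx,cy)=(0.3188,-0.9478)
member 7 (3-5): L=3.3992, (cx,cy)=(0.9855,0.1695)
member 8 (4-5): L=6.0955, (cx,cy)=(0.2563,0.9666)
member 9 (4-6): L=2.8920, (cx,cy)=(1.0000,0.0000)
member 10 (5-6): L=6.0402, (cx,cy)=(0.2202,-0.9755)
solve A·x = −loads:
  F[0-1] = -4918.2785 N (compression)
  F[0-2] = +2956.4737 N (tension)
  F[1-2] = +4685.3790 N (tension)
  F[1-3] = -2843.0823 N (compression)
  F[2-3] = -1247.6262 N (compression)
  F[2-4] = +847.9392 N (tension)
  F[3-4] = -1106.0496 N (compression)
  F[3-5] = -502.6057 N (compression)
  F[4-5] = +1084.5539 N (tension)
  F[4-6] = +217.4166 N (tension)
  F[5-6] = -987.4058 N (compression)
  Rx@0 = -1502.8200 N
  Ry@0 = +4698.5481 N
  Ry@6 = +963.1719 N

217.417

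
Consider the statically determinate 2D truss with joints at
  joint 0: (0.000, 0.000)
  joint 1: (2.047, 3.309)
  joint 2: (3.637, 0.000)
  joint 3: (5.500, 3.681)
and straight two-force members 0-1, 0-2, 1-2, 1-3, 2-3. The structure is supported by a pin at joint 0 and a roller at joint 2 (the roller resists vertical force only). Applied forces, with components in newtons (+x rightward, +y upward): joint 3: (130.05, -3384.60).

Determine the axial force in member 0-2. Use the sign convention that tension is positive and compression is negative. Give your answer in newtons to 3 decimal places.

-1023.876

N=4 nodes, M=5 members, R=3 reactions → 2N=8, M+R=8
member 0 (0-1): L=3.8910, (cx,cy)=(0.5261,0.8504)
member 1 (0-2): L=3.6370, (cx,cy)=(1.0000,0.0000)
member 2 (1-2): L=3.6712, (cx,cy)=(0.4331,-0.9013)
member 3 (1-3): L=3.4730, (cx,cy)=(0.9942,0.1071)
member 4 (2-3): L=4.1256, (cx,cy)=(0.4516,0.8922)
solve A·x = −loads:
  F[0-1] = +2193.4038 N (tension)
  F[0-2] = -1023.8760 N (compression)
  F[1-2] = -1836.5118 N (compression)
  F[1-3] = +1960.6042 N (tension)
  F[2-3] = -4028.7651 N (compression)
  Rx@0 = -130.0500 N
  Ry@0 = -1865.3351 N
  Ry@2 = +5249.9351 N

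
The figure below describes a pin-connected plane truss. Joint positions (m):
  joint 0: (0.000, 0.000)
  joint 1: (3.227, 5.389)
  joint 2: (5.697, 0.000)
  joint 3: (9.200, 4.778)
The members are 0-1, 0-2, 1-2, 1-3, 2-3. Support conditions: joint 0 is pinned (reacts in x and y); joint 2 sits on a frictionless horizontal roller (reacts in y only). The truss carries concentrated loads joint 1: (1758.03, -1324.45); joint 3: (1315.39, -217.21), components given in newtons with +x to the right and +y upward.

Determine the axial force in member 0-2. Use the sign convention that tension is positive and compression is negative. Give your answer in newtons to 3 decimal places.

N=4 nodes, M=5 members, R=3 reactions → 2N=8, M+R=8
member 0 (0-1): L=6.2813, (cx,cy)=(0.5137,0.8579)
member 1 (0-2): L=5.6970, (cx,cy)=(1.0000,0.0000)
member 2 (1-2): L=5.9281, (cx,cy)=(0.4167,-0.9091)
member 3 (1-3): L=6.0042, (cx,cy)=(0.9948,-0.1018)
member 4 (2-3): L=5.9246, (cx,cy)=(0.5913,0.8065)
solve A·x = −loads:
  F[0-1] = +2710.5719 N (tension)
  F[0-2] = +1680.8735 N (tension)
  F[1-2] = -4169.4467 N (compression)
  F[1-3] = +1378.9187 N (tension)
  F[2-3] = -95.3379 N (compression)
  Rx@0 = -3073.4200 N
  Ry@0 = -2325.5138 N
  Ry@2 = +3867.1738 N

1680.873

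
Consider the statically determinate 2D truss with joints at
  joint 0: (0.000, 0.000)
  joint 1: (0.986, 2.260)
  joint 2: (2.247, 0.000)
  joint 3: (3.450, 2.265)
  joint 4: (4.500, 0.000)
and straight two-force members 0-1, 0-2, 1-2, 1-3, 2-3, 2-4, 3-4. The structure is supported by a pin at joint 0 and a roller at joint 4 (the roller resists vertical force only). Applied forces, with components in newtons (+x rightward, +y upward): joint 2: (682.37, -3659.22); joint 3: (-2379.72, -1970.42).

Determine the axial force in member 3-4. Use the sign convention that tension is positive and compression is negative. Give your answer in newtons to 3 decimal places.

N=5 nodes, M=7 members, R=3 reactions → 2N=10, M+R=10
member 0 (0-1): L=2.4657, (cx,cy)=(0.3999,0.9166)
member 1 (0-2): L=2.2470, (cx,cy)=(1.0000,0.0000)
member 2 (1-2): L=2.5880, (cx,cy)=(0.4872,-0.8733)
member 3 (1-3): L=2.4640, (cx,cy)=(1.0000,0.0020)
member 4 (2-3): L=2.5647, (cx,cy)=(0.4691,0.8832)
member 5 (2-4): L=2.2530, (cx,cy)=(1.0000,0.0000)
member 6 (3-4): L=2.4965, (cx,cy)=(0.4206,-0.9073)
solve A·x = −loads:
  F[0-1] = -3807.2599 N (compression)
  F[0-2] = -174.8933 N (compression)
  F[1-2] = +3988.0027 N (tension)
  F[1-3] = -3465.6168 N (compression)
  F[2-3] = +200.0155 N (tension)
  F[2-4] = +992.0685 N (tension)
  F[3-4] = -2358.8012 N (compression)
  Rx@0 = +1697.3500 N
  Ry@0 = +3489.6065 N
  Ry@4 = +2140.0335 N

-2358.801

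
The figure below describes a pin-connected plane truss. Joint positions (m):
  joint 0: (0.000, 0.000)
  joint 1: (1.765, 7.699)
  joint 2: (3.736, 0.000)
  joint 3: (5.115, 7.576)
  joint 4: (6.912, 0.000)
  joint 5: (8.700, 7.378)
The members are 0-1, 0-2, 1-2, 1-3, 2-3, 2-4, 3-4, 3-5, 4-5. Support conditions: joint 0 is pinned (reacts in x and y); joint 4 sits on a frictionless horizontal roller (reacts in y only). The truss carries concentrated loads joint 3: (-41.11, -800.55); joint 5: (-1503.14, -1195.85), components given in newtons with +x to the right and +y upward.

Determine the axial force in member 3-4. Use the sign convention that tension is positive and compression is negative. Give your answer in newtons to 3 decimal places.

836.486

N=6 nodes, M=9 members, R=3 reactions → 2N=12, M+R=12
member 0 (0-1): L=7.8987, (cx,cy)=(0.2235,0.9747)
member 1 (0-2): L=3.7360, (cx,cy)=(1.0000,0.0000)
member 2 (1-2): L=7.9473, (cx,cy)=(0.2480,-0.9688)
member 3 (1-3): L=3.3523, (cx,cy)=(0.9993,-0.0367)
member 4 (2-3): L=7.7005, (cx,cy)=(0.1791,0.9838)
member 5 (2-4): L=3.1760, (cx,cy)=(1.0000,0.0000)
member 6 (3-4): L=7.7862, (cx,cy)=(0.2308,-0.9730)
member 7 (3-5): L=3.5905, (cx,cy)=(0.9985,-0.0551)
member 8 (4-5): L=7.5916, (cx,cy)=(0.2355,0.9719)
solve A·x = −loads:
  F[0-1] = -1588.4911 N (compression)
  F[0-2] = -1189.2956 N (compression)
  F[1-2] = +1627.0049 N (tension)
  F[1-3] = -758.9774 N (compression)
  F[2-3] = -1602.0717 N (compression)
  F[2-4] = -498.8851 N (compression)
  F[3-4] = +836.4856 N (tension)
  F[3-5] = -1199.1344 N (compression)
  F[4-5] = -1298.5067 N (compression)
  Rx@0 = +1544.2500 N
  Ry@0 = +1548.3254 N
  Ry@4 = +448.0746 N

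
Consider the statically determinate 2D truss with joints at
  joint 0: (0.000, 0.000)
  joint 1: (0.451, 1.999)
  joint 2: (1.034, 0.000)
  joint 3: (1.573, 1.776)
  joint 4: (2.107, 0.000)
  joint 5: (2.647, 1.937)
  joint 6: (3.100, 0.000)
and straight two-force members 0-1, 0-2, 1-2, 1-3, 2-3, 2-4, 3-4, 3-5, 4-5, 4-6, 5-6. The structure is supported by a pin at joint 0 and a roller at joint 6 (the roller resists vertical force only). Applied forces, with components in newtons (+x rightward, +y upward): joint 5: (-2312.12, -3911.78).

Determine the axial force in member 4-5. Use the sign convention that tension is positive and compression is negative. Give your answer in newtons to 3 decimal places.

-1737.001

N=7 nodes, M=11 members, R=3 reactions → 2N=14, M+R=14
member 0 (0-1): L=2.0492, (cx,cy)=(0.2201,0.9755)
member 1 (0-2): L=1.0340, (cx,cy)=(1.0000,0.0000)
member 2 (1-2): L=2.0823, (cx,cy)=(0.2800,-0.9600)
member 3 (1-3): L=1.1439, (cx,cy)=(0.9808,-0.1949)
member 4 (2-3): L=1.8560, (cx,cy)=(0.2904,0.9569)
member 5 (2-4): L=1.0730, (cx,cy)=(1.0000,0.0000)
member 6 (3-4): L=1.8545, (cx,cy)=(0.2879,-0.9576)
member 7 (3-5): L=1.0860, (cx,cy)=(0.9889,0.1483)
member 8 (4-5): L=2.0109, (cx,cy)=(0.2685,0.9633)
member 9 (4-6): L=0.9930, (cx,cy)=(1.0000,0.0000)
member 10 (5-6): L=1.9893, (cx,cy)=(0.2277,-0.9737)
solve A·x = −loads:
  F[0-1] = -2067.0065 N (compression)
  F[0-2] = -1857.2109 N (compression)
  F[1-2] = +2329.5420 N (tension)
  F[1-3] = -1128.7935 N (compression)
  F[2-3] = -2337.0971 N (compression)
  F[2-4] = -526.2631 N (compression)
  F[3-4] = +1747.1950 N (tension)
  F[3-5] = -2314.5226 N (compression)
  F[4-5] = -1737.0011 N (compression)
  F[4-6] = +443.2836 N (tension)
  F[5-6] = -1946.5979 N (compression)
  Rx@0 = +2312.1200 N
  Ry@0 = +2016.3267 N
  Ry@6 = +1895.4533 N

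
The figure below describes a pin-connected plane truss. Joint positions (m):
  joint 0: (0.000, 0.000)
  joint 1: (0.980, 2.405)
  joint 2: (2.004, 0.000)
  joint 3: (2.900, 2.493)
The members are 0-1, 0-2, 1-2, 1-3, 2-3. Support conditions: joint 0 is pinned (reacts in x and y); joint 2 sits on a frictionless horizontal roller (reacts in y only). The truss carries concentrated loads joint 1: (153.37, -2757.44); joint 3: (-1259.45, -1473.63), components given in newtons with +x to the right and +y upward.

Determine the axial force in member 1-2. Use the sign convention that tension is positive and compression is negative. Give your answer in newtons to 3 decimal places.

N=4 nodes, M=5 members, R=3 reactions → 2N=8, M+R=8
member 0 (0-1): L=2.5970, (cx,cy)=(0.3774,0.9261)
member 1 (0-2): L=2.0040, (cx,cy)=(1.0000,0.0000)
member 2 (1-2): L=2.6139, (cx,cy)=(0.3917,-0.9201)
member 3 (1-3): L=1.9220, (cx,cy)=(0.9990,0.0458)
member 4 (2-3): L=2.6491, (cx,cy)=(0.3382,0.9411)
solve A·x = −loads:
  F[0-1] = -2303.1091 N (compression)
  F[0-2] = -236.9832 N (compression)
  F[1-2] = -715.8304 N (compression)
  F[1-3] = -742.8205 N (compression)
  F[2-3] = -1529.7766 N (compression)
  Rx@0 = +1106.0800 N
  Ry@0 = +2132.8344 N
  Ry@2 = +2098.2356 N

-715.830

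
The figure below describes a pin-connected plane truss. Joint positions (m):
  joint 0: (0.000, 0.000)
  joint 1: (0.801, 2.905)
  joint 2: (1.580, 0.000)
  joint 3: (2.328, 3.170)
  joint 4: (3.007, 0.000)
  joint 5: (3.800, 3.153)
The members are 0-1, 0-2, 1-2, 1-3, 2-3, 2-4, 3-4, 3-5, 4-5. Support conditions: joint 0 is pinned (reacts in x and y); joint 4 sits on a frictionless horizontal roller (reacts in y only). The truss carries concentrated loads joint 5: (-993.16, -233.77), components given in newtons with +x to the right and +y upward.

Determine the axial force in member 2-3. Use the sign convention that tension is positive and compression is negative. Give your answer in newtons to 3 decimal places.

-915.848

N=6 nodes, M=9 members, R=3 reactions → 2N=12, M+R=12
member 0 (0-1): L=3.0134, (cx,cy)=(0.2658,0.9640)
member 1 (0-2): L=1.5800, (cx,cy)=(1.0000,0.0000)
member 2 (1-2): L=3.0076, (cx,cy)=(0.2590,-0.9659)
member 3 (1-3): L=1.5498, (cx,cy)=(0.9853,0.1710)
member 4 (2-3): L=3.2571, (cx,cy)=(0.2297,0.9733)
member 5 (2-4): L=1.4270, (cx,cy)=(1.0000,0.0000)
member 6 (3-4): L=3.2419, (cx,cy)=(0.2094,-0.9778)
member 7 (3-5): L=1.4721, (cx,cy)=(0.9999,-0.0115)
member 8 (4-5): L=3.2512, (cx,cy)=(0.2439,0.9698)
solve A·x = −loads:
  F[0-1] = -1016.2932 N (compression)
  F[0-2] = -723.0171 N (compression)
  F[1-2] = +922.8613 N (tension)
  F[1-3] = -516.7815 N (compression)
  F[2-3] = -915.8477 N (compression)
  F[2-4] = -273.6597 N (compression)
  F[3-4] = +1012.9585 N (tension)
  F[3-5] = -931.7213 N (compression)
  F[4-5] = -252.1450 N (compression)
  Rx@0 = +993.1600 N
  Ry@0 = +979.7319 N
  Ry@4 = -745.9619 N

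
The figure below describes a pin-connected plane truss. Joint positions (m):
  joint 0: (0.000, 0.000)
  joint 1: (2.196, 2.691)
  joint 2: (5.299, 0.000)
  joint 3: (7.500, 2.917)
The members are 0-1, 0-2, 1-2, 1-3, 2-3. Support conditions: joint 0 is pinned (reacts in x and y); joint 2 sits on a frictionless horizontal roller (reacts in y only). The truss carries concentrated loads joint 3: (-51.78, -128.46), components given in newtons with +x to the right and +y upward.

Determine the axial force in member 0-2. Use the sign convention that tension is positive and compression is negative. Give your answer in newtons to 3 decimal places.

N=4 nodes, M=5 members, R=3 reactions → 2N=8, M+R=8
member 0 (0-1): L=3.4733, (cx,cy)=(0.6322,0.7748)
member 1 (0-2): L=5.2990, (cx,cy)=(1.0000,0.0000)
member 2 (1-2): L=4.1073, (cx,cy)=(0.7555,-0.6552)
member 3 (1-3): L=5.3088, (cx,cy)=(0.9991,0.0426)
member 4 (2-3): L=3.6542, (cx,cy)=(0.6023,0.7983)
solve A·x = −loads:
  F[0-1] = +32.0786 N (tension)
  F[0-2] = -72.0617 N (compression)
  F[1-2] = -34.9004 N (compression)
  F[1-3] = +46.6906 N (tension)
  F[2-3] = -163.4158 N (compression)
  Rx@0 = +51.7800 N
  Ry@0 = -24.8534 N
  Ry@2 = +153.3134 N

-72.062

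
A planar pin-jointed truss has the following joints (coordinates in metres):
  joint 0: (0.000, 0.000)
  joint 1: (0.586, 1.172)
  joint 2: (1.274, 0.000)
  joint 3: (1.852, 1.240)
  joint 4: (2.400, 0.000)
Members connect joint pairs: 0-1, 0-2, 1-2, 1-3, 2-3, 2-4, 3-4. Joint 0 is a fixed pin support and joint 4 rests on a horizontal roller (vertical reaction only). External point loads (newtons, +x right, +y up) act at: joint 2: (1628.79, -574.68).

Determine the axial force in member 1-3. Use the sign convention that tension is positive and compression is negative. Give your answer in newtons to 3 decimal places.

-284.537

N=5 nodes, M=7 members, R=3 reactions → 2N=10, M+R=10
member 0 (0-1): L=1.3103, (cx,cy)=(0.4472,0.8944)
member 1 (0-2): L=1.2740, (cx,cy)=(1.0000,0.0000)
member 2 (1-2): L=1.3590, (cx,cy)=(0.5062,-0.8624)
member 3 (1-3): L=1.2678, (cx,cy)=(0.9986,0.0536)
member 4 (2-3): L=1.3681, (cx,cy)=(0.4225,0.9064)
member 5 (2-4): L=1.1260, (cx,cy)=(1.0000,0.0000)
member 6 (3-4): L=1.3557, (cx,cy)=(0.4042,-0.9147)
solve A·x = −loads:
  F[0-1] = -301.4451 N (compression)
  F[0-2] = +1763.6003 N (tension)
  F[1-2] = +294.9479 N (tension)
  F[1-3] = -284.5368 N (compression)
  F[2-3] = +353.4104 N (tension)
  F[2-4] = +134.8165 N (tension)
  F[3-4] = -333.5216 N (compression)
  Rx@0 = -1628.7900 N
  Ry@0 = +269.6207 N
  Ry@4 = +305.0593 N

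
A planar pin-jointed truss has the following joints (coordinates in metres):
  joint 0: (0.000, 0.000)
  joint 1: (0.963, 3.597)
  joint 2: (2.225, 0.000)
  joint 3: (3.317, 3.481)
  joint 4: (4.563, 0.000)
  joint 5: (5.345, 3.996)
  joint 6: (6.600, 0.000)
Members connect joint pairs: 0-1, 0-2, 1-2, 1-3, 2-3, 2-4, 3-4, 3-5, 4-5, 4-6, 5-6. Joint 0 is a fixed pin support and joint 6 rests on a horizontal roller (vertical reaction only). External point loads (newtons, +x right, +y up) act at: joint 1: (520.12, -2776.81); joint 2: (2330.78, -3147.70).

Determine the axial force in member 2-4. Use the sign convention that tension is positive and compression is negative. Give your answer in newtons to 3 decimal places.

N=7 nodes, M=11 members, R=3 reactions → 2N=14, M+R=14
member 0 (0-1): L=3.7237, (cx,cy)=(0.2586,0.9660)
member 1 (0-2): L=2.2250, (cx,cy)=(1.0000,0.0000)
member 2 (1-2): L=3.8120, (cx,cy)=(0.3311,-0.9436)
member 3 (1-3): L=2.3569, (cx,cy)=(0.9988,-0.0492)
member 4 (2-3): L=3.6483, (cx,cy)=(0.2993,0.9542)
member 5 (2-4): L=2.3380, (cx,cy)=(1.0000,0.0000)
member 6 (3-4): L=3.6973, (cx,cy)=(0.3370,-0.9415)
member 7 (3-5): L=2.0924, (cx,cy)=(0.9692,0.2461)
member 8 (4-5): L=4.0718, (cx,cy)=(0.1921,0.9814)
member 9 (4-6): L=2.0370, (cx,cy)=(1.0000,0.0000)
member 10 (5-6): L=4.1884, (cx,cy)=(0.2996,-0.9541)
solve A·x = −loads:
  F[0-1] = -4321.7505 N (compression)
  F[0-2] = +3968.5707 N (tension)
  F[1-2] = +1594.5560 N (tension)
  F[1-3] = -2168.3173 N (compression)
  F[2-3] = +1722.0130 N (tension)
  F[2-4] = +1650.2556 N (tension)
  F[3-4] = -2111.6660 N (compression)
  F[3-5] = -968.4065 N (compression)
  F[4-5] = +2025.8520 N (tension)
  F[4-6] = +549.5442 N (tension)
  F[5-6] = -1834.0506 N (compression)
  Rx@0 = -2850.9000 N
  Ry@0 = +4174.7263 N
  Ry@6 = +1749.7837 N

1650.256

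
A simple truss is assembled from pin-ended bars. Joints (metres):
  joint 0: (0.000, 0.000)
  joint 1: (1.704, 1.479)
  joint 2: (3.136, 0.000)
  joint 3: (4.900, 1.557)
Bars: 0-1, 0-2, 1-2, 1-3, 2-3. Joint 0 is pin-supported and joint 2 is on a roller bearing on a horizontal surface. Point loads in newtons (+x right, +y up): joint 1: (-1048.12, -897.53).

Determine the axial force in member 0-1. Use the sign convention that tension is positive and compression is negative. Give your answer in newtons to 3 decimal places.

-1379.365

N=4 nodes, M=5 members, R=3 reactions → 2N=8, M+R=8
member 0 (0-1): L=2.2563, (cx,cy)=(0.7552,0.6555)
member 1 (0-2): L=3.1360, (cx,cy)=(1.0000,0.0000)
member 2 (1-2): L=2.0587, (cx,cy)=(0.6956,-0.7184)
member 3 (1-3): L=3.1970, (cx,cy)=(0.9997,0.0244)
member 4 (2-3): L=2.3529, (cx,cy)=(0.7497,0.6617)
solve A·x = −loads:
  F[0-1] = -1379.3645 N (compression)
  F[0-2] = -6.4152 N (compression)
  F[1-2] = +9.2225 N (tension)
  F[1-3] = +0.0000 N (tension)
  F[2-3] = -0.0000 N (compression)
  Rx@0 = +1048.1200 N
  Ry@0 = +904.1558 N
  Ry@2 = -6.6258 N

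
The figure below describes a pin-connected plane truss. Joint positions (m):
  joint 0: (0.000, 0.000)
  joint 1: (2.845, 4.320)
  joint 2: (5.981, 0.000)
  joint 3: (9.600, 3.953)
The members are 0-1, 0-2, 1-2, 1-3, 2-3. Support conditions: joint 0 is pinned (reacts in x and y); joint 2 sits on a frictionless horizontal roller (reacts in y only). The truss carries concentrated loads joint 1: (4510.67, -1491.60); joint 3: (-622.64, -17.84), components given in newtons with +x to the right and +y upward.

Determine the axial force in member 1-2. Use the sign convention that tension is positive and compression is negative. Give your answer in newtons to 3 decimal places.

N=4 nodes, M=5 members, R=3 reactions → 2N=8, M+R=8
member 0 (0-1): L=5.1727, (cx,cy)=(0.5500,0.8352)
member 1 (0-2): L=5.9810, (cx,cy)=(1.0000,0.0000)
member 2 (1-2): L=5.3382, (cx,cy)=(0.5875,-0.8093)
member 3 (1-3): L=6.7650, (cx,cy)=(0.9985,-0.0543)
member 4 (2-3): L=5.3594, (cx,cy)=(0.6753,0.7376)
solve A·x = −loads:
  F[0-1] = +2484.7797 N (tension)
  F[0-2] = +2521.3837 N (tension)
  F[1-2] = -4368.7246 N (compression)
  F[1-3] = -578.4306 N (compression)
  F[2-3] = -66.7317 N (compression)
  Rx@0 = -3888.0300 N
  Ry@0 = -2075.1887 N
  Ry@2 = +3584.6287 N

-4368.725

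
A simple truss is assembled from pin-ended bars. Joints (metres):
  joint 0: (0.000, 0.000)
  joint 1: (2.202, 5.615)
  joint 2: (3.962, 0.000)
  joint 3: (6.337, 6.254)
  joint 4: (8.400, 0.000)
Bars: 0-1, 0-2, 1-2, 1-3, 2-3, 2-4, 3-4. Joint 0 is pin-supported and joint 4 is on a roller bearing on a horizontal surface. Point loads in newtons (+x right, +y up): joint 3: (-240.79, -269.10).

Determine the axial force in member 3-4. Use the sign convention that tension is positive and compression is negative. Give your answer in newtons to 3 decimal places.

N=5 nodes, M=7 members, R=3 reactions → 2N=10, M+R=10
member 0 (0-1): L=6.0313, (cx,cy)=(0.3651,0.9310)
member 1 (0-2): L=3.9620, (cx,cy)=(1.0000,0.0000)
member 2 (1-2): L=5.8844, (cx,cy)=(0.2991,-0.9542)
member 3 (1-3): L=4.1841, (cx,cy)=(0.9883,0.1527)
member 4 (2-3): L=6.6898, (cx,cy)=(0.3550,0.9349)
member 5 (2-4): L=4.4380, (cx,cy)=(1.0000,0.0000)
member 6 (3-4): L=6.5855, (cx,cy)=(0.3133,-0.9497)
solve A·x = −loads:
  F[0-1] = -263.5566 N (compression)
  F[0-2] = -144.5673 N (compression)
  F[1-2] = +230.3917 N (tension)
  F[1-3] = -167.0924 N (compression)
  F[2-3] = -235.1637 N (compression)
  F[2-4] = +7.8299 N (tension)
  F[3-4] = -24.9945 N (compression)
  Rx@0 = +240.7900 N
  Ry@0 = +245.3636 N
  Ry@4 = +23.7364 N

-24.995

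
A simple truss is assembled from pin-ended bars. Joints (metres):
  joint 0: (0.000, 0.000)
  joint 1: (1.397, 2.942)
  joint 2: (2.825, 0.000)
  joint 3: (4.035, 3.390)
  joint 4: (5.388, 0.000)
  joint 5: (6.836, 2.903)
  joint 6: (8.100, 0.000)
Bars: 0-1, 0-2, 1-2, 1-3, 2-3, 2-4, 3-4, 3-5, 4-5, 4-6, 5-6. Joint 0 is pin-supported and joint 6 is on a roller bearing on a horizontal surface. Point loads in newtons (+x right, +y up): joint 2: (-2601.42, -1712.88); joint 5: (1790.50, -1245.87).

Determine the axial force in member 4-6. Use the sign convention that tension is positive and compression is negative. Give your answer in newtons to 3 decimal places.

997.333

N=7 nodes, M=11 members, R=3 reactions → 2N=14, M+R=14
member 0 (0-1): L=3.2568, (cx,cy)=(0.4289,0.9033)
member 1 (0-2): L=2.8250, (cx,cy)=(1.0000,0.0000)
member 2 (1-2): L=3.2703, (cx,cy)=(0.4367,-0.8996)
member 3 (1-3): L=2.6758, (cx,cy)=(0.9859,0.1674)
member 4 (2-3): L=3.5995, (cx,cy)=(0.3362,0.9418)
member 5 (2-4): L=2.5630, (cx,cy)=(1.0000,0.0000)
member 6 (3-4): L=3.6500, (cx,cy)=(0.3707,-0.9288)
member 7 (3-5): L=2.8430, (cx,cy)=(0.9852,-0.1713)
member 8 (4-5): L=3.2441, (cx,cy)=(0.4464,0.8949)
member 9 (4-6): L=2.7120, (cx,cy)=(1.0000,0.0000)
member 10 (5-6): L=3.1662, (cx,cy)=(0.3992,-0.9169)
solve A·x = −loads:
  F[0-1] = -739.7040 N (compression)
  F[0-2] = -493.6284 N (compression)
  F[1-2] = +630.8533 N (tension)
  F[1-3] = -601.2494 N (compression)
  F[2-3] = +1216.1212 N (tension)
  F[2-4] = +1974.4505 N (tension)
  F[3-4] = -1171.6847 N (compression)
  F[3-5] = +254.1281 N (tension)
  F[4-5] = +1216.0738 N (tension)
  F[4-6] = +997.3332 N (tension)
  F[5-6] = -2498.2602 N (compression)
  Rx@0 = +810.9200 N
  Ry@0 = +668.1976 N
  Ry@6 = +2290.5524 N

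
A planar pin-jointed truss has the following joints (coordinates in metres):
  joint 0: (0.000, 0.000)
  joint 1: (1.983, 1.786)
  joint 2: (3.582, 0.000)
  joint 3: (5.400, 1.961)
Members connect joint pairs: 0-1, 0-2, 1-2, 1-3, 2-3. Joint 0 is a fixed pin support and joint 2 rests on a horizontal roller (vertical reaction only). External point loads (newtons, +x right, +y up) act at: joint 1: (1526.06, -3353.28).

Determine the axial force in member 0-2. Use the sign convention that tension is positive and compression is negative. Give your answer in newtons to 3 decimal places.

2343.242

N=4 nodes, M=5 members, R=3 reactions → 2N=8, M+R=8
member 0 (0-1): L=2.6687, (cx,cy)=(0.7431,0.6692)
member 1 (0-2): L=3.5820, (cx,cy)=(1.0000,0.0000)
member 2 (1-2): L=2.3972, (cx,cy)=(0.6670,-0.7450)
member 3 (1-3): L=3.4215, (cx,cy)=(0.9987,0.0511)
member 4 (2-3): L=2.6741, (cx,cy)=(0.6799,0.7333)
solve A·x = −loads:
  F[0-1] = -1099.7649 N (compression)
  F[0-2] = +2343.2424 N (tension)
  F[1-2] = -3512.9674 N (compression)
  F[1-3] = -0.0000 N (compression)
  F[2-3] = +0.0000 N (tension)
  Rx@0 = -1526.0600 N
  Ry@0 = +735.9999 N
  Ry@2 = +2617.2801 N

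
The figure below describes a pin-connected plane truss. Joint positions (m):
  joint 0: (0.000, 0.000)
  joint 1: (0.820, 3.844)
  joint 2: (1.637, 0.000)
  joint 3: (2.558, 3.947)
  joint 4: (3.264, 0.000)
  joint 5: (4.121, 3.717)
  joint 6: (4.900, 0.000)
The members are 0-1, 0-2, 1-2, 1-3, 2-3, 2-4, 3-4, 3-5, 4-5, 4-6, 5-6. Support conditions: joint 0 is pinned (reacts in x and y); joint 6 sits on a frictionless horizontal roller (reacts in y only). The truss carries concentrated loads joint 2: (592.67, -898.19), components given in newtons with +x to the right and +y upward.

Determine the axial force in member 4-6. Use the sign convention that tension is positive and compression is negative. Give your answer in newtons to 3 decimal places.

N=7 nodes, M=11 members, R=3 reactions → 2N=14, M+R=14
member 0 (0-1): L=3.9305, (cx,cy)=(0.2086,0.9780)
member 1 (0-2): L=1.6370, (cx,cy)=(1.0000,0.0000)
member 2 (1-2): L=3.9299, (cx,cy)=(0.2079,-0.9782)
member 3 (1-3): L=1.7410, (cx,cy)=(0.9982,0.0592)
member 4 (2-3): L=4.0530, (cx,cy)=(0.2272,0.9738)
member 5 (2-4): L=1.6270, (cx,cy)=(1.0000,0.0000)
member 6 (3-4): L=4.0096, (cx,cy)=(0.1761,-0.9844)
member 7 (3-5): L=1.5798, (cx,cy)=(0.9893,-0.1456)
member 8 (4-5): L=3.8145, (cx,cy)=(0.2247,0.9744)
member 9 (4-6): L=1.6360, (cx,cy)=(1.0000,0.0000)
member 10 (5-6): L=3.7978, (cx,cy)=(0.2051,-0.9787)
solve A·x = −loads:
  F[0-1] = -611.5786 N (compression)
  F[0-2] = +720.2609 N (tension)
  F[1-2] = +596.2409 N (tension)
  F[1-3] = -251.9879 N (compression)
  F[2-3] = +323.4376 N (tension)
  F[2-4] = +178.0494 N (tension)
  F[3-4] = -285.7359 N (compression)
  F[3-5] = -129.1140 N (compression)
  F[4-5] = +288.6510 N (tension)
  F[4-6] = +62.8877 N (tension)
  F[5-6] = -306.5879 N (compression)
  Rx@0 = -592.6700 N
  Ry@0 = +598.1212 N
  Ry@6 = +300.0688 N

62.888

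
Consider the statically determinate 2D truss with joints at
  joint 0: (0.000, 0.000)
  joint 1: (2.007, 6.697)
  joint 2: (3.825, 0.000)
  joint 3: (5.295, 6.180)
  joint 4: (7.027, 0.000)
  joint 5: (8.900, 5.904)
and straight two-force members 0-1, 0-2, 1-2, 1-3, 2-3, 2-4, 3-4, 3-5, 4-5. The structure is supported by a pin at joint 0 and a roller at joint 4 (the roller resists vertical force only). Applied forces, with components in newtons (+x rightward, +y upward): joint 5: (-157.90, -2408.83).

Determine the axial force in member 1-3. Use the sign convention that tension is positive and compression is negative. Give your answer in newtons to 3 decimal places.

307.646

N=6 nodes, M=9 members, R=3 reactions → 2N=12, M+R=12
member 0 (0-1): L=6.9913, (cx,cy)=(0.2871,0.9579)
member 1 (0-2): L=3.8250, (cx,cy)=(1.0000,0.0000)
member 2 (1-2): L=6.9394, (cx,cy)=(0.2620,-0.9651)
member 3 (1-3): L=3.3284, (cx,cy)=(0.9879,-0.1553)
member 4 (2-3): L=6.3524, (cx,cy)=(0.2314,0.9729)
member 5 (2-4): L=3.2020, (cx,cy)=(1.0000,0.0000)
member 6 (3-4): L=6.4181, (cx,cy)=(0.2699,-0.9629)
member 7 (3-5): L=3.6155, (cx,cy)=(0.9971,-0.0763)
member 8 (4-5): L=6.1940, (cx,cy)=(0.3024,0.9532)
solve A·x = −loads:
  F[0-1] = +531.7749 N (tension)
  F[0-2] = -310.5578 N (compression)
  F[1-2] = -577.3438 N (compression)
  F[1-3] = +307.6463 N (tension)
  F[2-3] = +572.7241 N (tension)
  F[2-4] = -594.3450 N (compression)
  F[3-4] = -576.0816 N (compression)
  F[3-5] = +593.6392 N (tension)
  F[4-5] = -2479.5980 N (compression)
  Rx@0 = +157.9000 N
  Ry@0 = -509.3919 N
  Ry@4 = +2918.2219 N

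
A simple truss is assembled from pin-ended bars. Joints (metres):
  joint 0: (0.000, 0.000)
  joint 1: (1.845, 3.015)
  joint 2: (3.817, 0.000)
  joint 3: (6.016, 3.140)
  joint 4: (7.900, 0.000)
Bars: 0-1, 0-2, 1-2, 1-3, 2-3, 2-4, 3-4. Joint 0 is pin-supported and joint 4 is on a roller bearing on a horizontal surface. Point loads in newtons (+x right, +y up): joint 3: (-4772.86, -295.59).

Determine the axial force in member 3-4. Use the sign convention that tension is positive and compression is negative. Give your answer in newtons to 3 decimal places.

N=5 nodes, M=7 members, R=3 reactions → 2N=10, M+R=10
member 0 (0-1): L=3.5347, (cx,cy)=(0.5220,0.8530)
member 1 (0-2): L=3.8170, (cx,cy)=(1.0000,0.0000)
member 2 (1-2): L=3.6026, (cx,cy)=(0.5474,-0.8369)
member 3 (1-3): L=4.1729, (cx,cy)=(0.9996,0.0300)
member 4 (2-3): L=3.8334, (cx,cy)=(0.5736,0.8191)
member 5 (2-4): L=4.0830, (cx,cy)=(1.0000,0.0000)
member 6 (3-4): L=3.6618, (cx,cy)=(0.5145,-0.8575)
solve A·x = −loads:
  F[0-1] = -2306.7170 N (compression)
  F[0-2] = -3568.8348 N (compression)
  F[1-2] = +2263.5547 N (tension)
  F[1-3] = -2444.1387 N (compression)
  F[2-3] = -2312.6806 N (compression)
  F[2-4] = -1003.1780 N (compression)
  F[3-4] = +1949.8276 N (tension)
  Rx@0 = +4772.8600 N
  Ry@0 = +1967.5534 N
  Ry@4 = -1671.9634 N

1949.828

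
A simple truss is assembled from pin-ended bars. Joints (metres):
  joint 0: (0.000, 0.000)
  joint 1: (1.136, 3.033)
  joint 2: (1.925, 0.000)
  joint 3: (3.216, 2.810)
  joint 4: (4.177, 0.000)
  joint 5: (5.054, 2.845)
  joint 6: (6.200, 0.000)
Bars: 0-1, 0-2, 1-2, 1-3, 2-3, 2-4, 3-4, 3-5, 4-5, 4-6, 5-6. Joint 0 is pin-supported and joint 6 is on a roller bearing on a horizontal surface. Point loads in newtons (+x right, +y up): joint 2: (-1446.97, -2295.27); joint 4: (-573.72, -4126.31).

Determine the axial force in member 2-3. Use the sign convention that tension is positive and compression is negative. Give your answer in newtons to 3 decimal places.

-923.040

N=7 nodes, M=11 members, R=3 reactions → 2N=14, M+R=14
member 0 (0-1): L=3.2388, (cx,cy)=(0.3508,0.9365)
member 1 (0-2): L=1.9250, (cx,cy)=(1.0000,0.0000)
member 2 (1-2): L=3.1339, (cx,cy)=(0.2518,-0.9678)
member 3 (1-3): L=2.0919, (cx,cy)=(0.9943,-0.1066)
member 4 (2-3): L=3.0924, (cx,cy)=(0.4175,0.9087)
member 5 (2-4): L=2.2520, (cx,cy)=(1.0000,0.0000)
member 6 (3-4): L=2.9698, (cx,cy)=(0.3236,-0.9462)
member 7 (3-5): L=1.8383, (cx,cy)=(0.9998,0.0190)
member 8 (4-5): L=2.9771, (cx,cy)=(0.2946,0.9556)
member 9 (4-6): L=2.0230, (cx,cy)=(1.0000,0.0000)
member 10 (5-6): L=3.0671, (cx,cy)=(0.3736,-0.9276)
solve A·x = −loads:
  F[0-1] = -3127.7081 N (compression)
  F[0-2] = -923.6426 N (compression)
  F[1-2] = +3238.3314 N (tension)
  F[1-3] = -1923.2868 N (compression)
  F[2-3] = -923.0401 N (compression)
  F[2-4] = +1723.9571 N (tension)
  F[3-4] = +619.4908 N (tension)
  F[3-5] = -2498.5926 N (compression)
  F[4-5] = +3704.5336 N (tension)
  F[4-6] = +1406.8527 N (tension)
  F[5-6] = -3765.2815 N (compression)
  Rx@0 = +2020.6900 N
  Ry@0 = +2929.0007 N
  Ry@6 = +3492.5793 N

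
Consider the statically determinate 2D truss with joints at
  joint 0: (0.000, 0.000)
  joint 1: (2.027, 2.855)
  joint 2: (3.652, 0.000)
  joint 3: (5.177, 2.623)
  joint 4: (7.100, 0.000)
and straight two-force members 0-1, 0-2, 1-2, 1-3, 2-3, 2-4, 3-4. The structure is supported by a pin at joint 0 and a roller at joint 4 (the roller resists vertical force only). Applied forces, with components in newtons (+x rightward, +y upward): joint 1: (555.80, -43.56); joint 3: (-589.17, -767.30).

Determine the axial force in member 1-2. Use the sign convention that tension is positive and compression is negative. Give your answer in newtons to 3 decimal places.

291.448

N=5 nodes, M=7 members, R=3 reactions → 2N=10, M+R=10
member 0 (0-1): L=3.5014, (cx,cy)=(0.5789,0.8154)
member 1 (0-2): L=3.6520, (cx,cy)=(1.0000,0.0000)
member 2 (1-2): L=3.2851, (cx,cy)=(0.4947,-0.8691)
member 3 (1-3): L=3.1585, (cx,cy)=(0.9973,-0.0735)
member 4 (2-3): L=3.0341, (cx,cy)=(0.5026,0.8645)
member 5 (2-4): L=3.4480, (cx,cy)=(1.0000,0.0000)
member 6 (3-4): L=3.2524, (cx,cy)=(0.5913,-0.8065)
solve A·x = −loads:
  F[0-1] = -285.8880 N (compression)
  F[0-2] = +132.1341 N (tension)
  F[1-2] = +291.4478 N (tension)
  F[1-3] = -867.8167 N (compression)
  F[2-3] = -292.9910 N (compression)
  F[2-4] = +423.5658 N (tension)
  F[3-4] = -716.3818 N (compression)
  Rx@0 = +33.3700 N
  Ry@0 = +233.1101 N
  Ry@4 = +577.7499 N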